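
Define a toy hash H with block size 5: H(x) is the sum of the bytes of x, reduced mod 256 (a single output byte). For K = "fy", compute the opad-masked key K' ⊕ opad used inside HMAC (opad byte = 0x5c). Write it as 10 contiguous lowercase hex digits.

3a255c5c5c

Key "fy" = 66 79 is 2 bytes ≤ B = 5; zero-pad to 5 bytes: K' = 66 79 00 00 00.
XOR each byte with 0x5c: 66⊕5c=3a, 79⊕5c=25, 00⊕5c=5c, 00⊕5c=5c, 00⊕5c=5c.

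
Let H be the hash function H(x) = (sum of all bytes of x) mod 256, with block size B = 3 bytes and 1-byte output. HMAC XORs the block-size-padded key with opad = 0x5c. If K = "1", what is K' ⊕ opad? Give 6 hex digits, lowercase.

Key "1" = 31 is 1 byte ≤ B = 3; zero-pad to 3 bytes: K' = 31 00 00.
XOR each byte with 0x5c: 31⊕5c=6d, 00⊕5c=5c, 00⊕5c=5c.

6d5c5c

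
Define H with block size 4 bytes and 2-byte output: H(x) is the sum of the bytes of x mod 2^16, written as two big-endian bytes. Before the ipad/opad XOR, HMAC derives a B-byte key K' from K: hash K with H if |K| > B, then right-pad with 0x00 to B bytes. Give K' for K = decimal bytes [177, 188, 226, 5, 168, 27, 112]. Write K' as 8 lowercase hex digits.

03870000

|K| = 7 > B = 4, so first hash the key.
H(K): sum = 177+188+226+5+168+27+112 = 903 → 03 87.
Zero-pad H(K) = 03 87 to 4 bytes: K' = 03 87 00 00.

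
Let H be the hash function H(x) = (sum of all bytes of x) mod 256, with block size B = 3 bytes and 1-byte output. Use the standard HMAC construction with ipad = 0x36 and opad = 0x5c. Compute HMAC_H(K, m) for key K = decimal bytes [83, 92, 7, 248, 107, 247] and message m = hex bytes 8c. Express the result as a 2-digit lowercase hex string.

Key decimal bytes [83, 92, 7, 248, 107, 247] = 53 5c 07 f8 6b f7 is 6 bytes > B = 3, so hash it first: H(key) = 10, then zero-pad to 3 bytes: K' = 10 00 00.
K' ⊕ ipad = 26 36 36.  K' ⊕ opad = 4c 5c 5c.
Inner input = (K'⊕ipad) ∥ m = 26 36 36 ∥ 8c.
Inner hash: sum = 38+54+54+140 = 286; mod 256 = 30 → 1e.
Outer input = (K'⊕opad) ∥ inner = 4c 5c 5c ∥ 1e.
Outer hash (tag): sum = 76+92+92+30 = 290; mod 256 = 34 → 22.

22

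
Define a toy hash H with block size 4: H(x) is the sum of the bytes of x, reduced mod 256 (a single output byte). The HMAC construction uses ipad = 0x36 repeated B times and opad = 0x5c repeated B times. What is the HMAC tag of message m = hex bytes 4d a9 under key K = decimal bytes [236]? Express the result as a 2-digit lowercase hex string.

Key decimal bytes [236] = ec is 1 byte ≤ B = 4; zero-pad to 4 bytes: K' = ec 00 00 00.
K' ⊕ ipad = da 36 36 36.  K' ⊕ opad = b0 5c 5c 5c.
Inner input = (K'⊕ipad) ∥ m = da 36 36 36 ∥ 4d a9.
Inner hash: sum = 218+54+54+54+77+169 = 626; mod 256 = 114 → 72.
Outer input = (K'⊕opad) ∥ inner = b0 5c 5c 5c ∥ 72.
Outer hash (tag): sum = 176+92+92+92+114 = 566; mod 256 = 54 → 36.

36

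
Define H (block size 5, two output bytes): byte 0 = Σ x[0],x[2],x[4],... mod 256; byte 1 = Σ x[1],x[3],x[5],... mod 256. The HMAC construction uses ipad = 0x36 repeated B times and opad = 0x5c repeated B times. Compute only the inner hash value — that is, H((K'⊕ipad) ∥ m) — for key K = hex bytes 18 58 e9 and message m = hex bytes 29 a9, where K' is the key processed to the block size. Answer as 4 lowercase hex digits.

Key hex bytes 18 58 e9 is 3 bytes ≤ B = 5; zero-pad to 5 bytes: K' = 18 58 e9 00 00.
K' ⊕ ipad = 2e 6e df 36 36.
Inner input = 2e 6e df 36 36 ∥ 29 a9.
Inner hash: even-index sum = 492 mod 256 = 236; odd-index sum = 205 mod 256 = 205 → ec cd.

eccd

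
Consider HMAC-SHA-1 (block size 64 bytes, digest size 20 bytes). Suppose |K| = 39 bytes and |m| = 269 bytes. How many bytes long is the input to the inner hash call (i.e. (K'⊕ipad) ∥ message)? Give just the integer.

Key is 39 ≤ 64 bytes, zero-padded: |K'| = 64.
Inner input = (K'⊕ipad) ∥ m → 64 + 269 = 333 bytes.

333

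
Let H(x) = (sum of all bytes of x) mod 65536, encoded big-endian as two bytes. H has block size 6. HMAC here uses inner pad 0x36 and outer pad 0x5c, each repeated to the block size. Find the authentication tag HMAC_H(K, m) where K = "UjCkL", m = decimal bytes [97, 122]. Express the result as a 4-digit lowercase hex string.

Key "UjCkL" = 55 6a 43 6b 4c is 5 bytes ≤ B = 6; zero-pad to 6 bytes: K' = 55 6a 43 6b 4c 00.
K' ⊕ ipad = 63 5c 75 5d 7a 36.  K' ⊕ opad = 09 36 1f 37 10 5c.
Inner input = (K'⊕ipad) ∥ m = 63 5c 75 5d 7a 36 ∥ 61 7a.
Inner hash: sum = 99+92+117+93+122+54+97+122 = 796 → 03 1c.
Outer input = (K'⊕opad) ∥ inner = 09 36 1f 37 10 5c ∥ 03 1c.
Outer hash (tag): sum = 9+54+31+55+16+92+3+28 = 288 → 01 20.

0120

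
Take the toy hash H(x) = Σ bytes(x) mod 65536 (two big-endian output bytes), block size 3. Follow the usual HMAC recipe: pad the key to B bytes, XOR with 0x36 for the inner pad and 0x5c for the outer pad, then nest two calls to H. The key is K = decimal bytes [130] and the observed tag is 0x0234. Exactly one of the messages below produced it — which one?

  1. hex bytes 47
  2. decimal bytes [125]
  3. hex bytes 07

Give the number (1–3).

2

Key decimal bytes [130] = 82 is 1 byte ≤ B = 3; zero-pad to 3 bytes: K' = 82 00 00.
K' ⊕ ipad = b4 36 36; K' ⊕ opad = de 5c 5c.
m1: inner = H(b4 36 36 47) = 01 67; tag = H(de 5c 5c 01 67) = 01fe
m2: inner = H(b4 36 36 7d) = 01 9d; tag = H(de 5c 5c 01 9d) = 0234 ← matches
m3: inner = H(b4 36 36 07) = 01 27; tag = H(de 5c 5c 01 27) = 01be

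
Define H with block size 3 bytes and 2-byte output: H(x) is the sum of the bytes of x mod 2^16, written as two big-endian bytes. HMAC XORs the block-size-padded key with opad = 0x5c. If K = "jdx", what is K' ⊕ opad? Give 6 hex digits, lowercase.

363824

Key "jdx" = 6a 64 78 is exactly B = 3 bytes: K' = 6a 64 78.
XOR each byte with 0x5c: 6a⊕5c=36, 64⊕5c=38, 78⊕5c=24.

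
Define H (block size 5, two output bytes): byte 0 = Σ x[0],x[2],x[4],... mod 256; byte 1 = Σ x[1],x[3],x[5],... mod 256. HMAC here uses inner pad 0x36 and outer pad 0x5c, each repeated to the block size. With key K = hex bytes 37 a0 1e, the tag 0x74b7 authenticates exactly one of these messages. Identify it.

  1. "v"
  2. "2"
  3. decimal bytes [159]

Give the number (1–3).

Key hex bytes 37 a0 1e is 3 bytes ≤ B = 5; zero-pad to 5 bytes: K' = 37 a0 1e 00 00.
K' ⊕ ipad = 01 96 28 36 36; K' ⊕ opad = 6b fc 42 5c 5c.
m1: inner = H(01 96 28 36 36 76) = 5f 42; tag = H(6b fc 42 5c 5c 5f 42) = 4bb7
m2: inner = H(01 96 28 36 36 32) = 5f fe; tag = H(6b fc 42 5c 5c 5f fe) = 07b7
m3: inner = H(01 96 28 36 36 9f) = 5f 6b; tag = H(6b fc 42 5c 5c 5f 6b) = 74b7 ← matches

3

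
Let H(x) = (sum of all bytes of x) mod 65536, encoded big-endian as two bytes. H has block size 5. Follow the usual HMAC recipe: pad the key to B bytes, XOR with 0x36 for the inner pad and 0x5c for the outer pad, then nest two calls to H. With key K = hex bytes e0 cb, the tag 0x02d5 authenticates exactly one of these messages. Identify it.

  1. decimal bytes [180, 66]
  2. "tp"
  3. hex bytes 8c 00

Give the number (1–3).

1

Key hex bytes e0 cb is 2 bytes ≤ B = 5; zero-pad to 5 bytes: K' = e0 cb 00 00 00.
K' ⊕ ipad = d6 fd 36 36 36; K' ⊕ opad = bc 97 5c 5c 5c.
m1: inner = H(d6 fd 36 36 36 b4 42) = 03 6b; tag = H(bc 97 5c 5c 5c 03 6b) = 02d5 ← matches
m2: inner = H(d6 fd 36 36 36 74 70) = 03 59; tag = H(bc 97 5c 5c 5c 03 59) = 02c3
m3: inner = H(d6 fd 36 36 36 8c 00) = 03 01; tag = H(bc 97 5c 5c 5c 03 01) = 026b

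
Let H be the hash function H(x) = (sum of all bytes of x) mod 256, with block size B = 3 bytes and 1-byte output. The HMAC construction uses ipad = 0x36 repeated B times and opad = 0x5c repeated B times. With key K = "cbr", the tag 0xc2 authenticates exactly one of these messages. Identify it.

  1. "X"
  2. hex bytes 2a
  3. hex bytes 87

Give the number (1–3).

Key "cbr" = 63 62 72 is exactly B = 3 bytes: K' = 63 62 72.
K' ⊕ ipad = 55 54 44; K' ⊕ opad = 3f 3e 2e.
m1: inner = H(55 54 44 58) = 45; tag = H(3f 3e 2e 45) = f0
m2: inner = H(55 54 44 2a) = 17; tag = H(3f 3e 2e 17) = c2 ← matches
m3: inner = H(55 54 44 87) = 74; tag = H(3f 3e 2e 74) = 1f

2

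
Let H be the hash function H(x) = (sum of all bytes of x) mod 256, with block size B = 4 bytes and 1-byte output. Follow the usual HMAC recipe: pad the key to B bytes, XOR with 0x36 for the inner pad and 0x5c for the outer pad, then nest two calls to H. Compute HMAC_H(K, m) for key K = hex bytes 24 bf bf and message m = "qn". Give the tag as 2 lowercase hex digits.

d3

Key hex bytes 24 bf bf is 3 bytes ≤ B = 4; zero-pad to 4 bytes: K' = 24 bf bf 00.
K' ⊕ ipad = 12 89 89 36.  K' ⊕ opad = 78 e3 e3 5c.
Inner input = (K'⊕ipad) ∥ m = 12 89 89 36 ∥ 71 6e.
Inner hash: sum = 18+137+137+54+113+110 = 569; mod 256 = 57 → 39.
Outer input = (K'⊕opad) ∥ inner = 78 e3 e3 5c ∥ 39.
Outer hash (tag): sum = 120+227+227+92+57 = 723; mod 256 = 211 → d3.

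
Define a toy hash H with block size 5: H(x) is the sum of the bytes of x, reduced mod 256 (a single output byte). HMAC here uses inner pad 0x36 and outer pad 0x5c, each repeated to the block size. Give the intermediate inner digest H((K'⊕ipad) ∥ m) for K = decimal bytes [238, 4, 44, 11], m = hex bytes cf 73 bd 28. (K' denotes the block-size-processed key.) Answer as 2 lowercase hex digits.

Key decimal bytes [238, 4, 44, 11] = ee 04 2c 0b is 4 bytes ≤ B = 5; zero-pad to 5 bytes: K' = ee 04 2c 0b 00.
K' ⊕ ipad = d8 32 1a 3d 36.
Inner input = d8 32 1a 3d 36 ∥ cf 73 bd 28.
Inner hash: sum = 216+50+26+61+54+207+115+189+40 = 958; mod 256 = 190 → be.

be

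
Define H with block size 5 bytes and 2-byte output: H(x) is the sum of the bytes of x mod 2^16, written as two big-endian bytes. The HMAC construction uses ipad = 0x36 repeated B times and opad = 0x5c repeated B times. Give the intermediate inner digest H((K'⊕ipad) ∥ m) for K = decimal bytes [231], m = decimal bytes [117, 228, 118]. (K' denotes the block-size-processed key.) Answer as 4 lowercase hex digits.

0378

Key decimal bytes [231] = e7 is 1 byte ≤ B = 5; zero-pad to 5 bytes: K' = e7 00 00 00 00.
K' ⊕ ipad = d1 36 36 36 36.
Inner input = d1 36 36 36 36 ∥ 75 e4 76.
Inner hash: sum = 209+54+54+54+54+117+228+118 = 888 → 03 78.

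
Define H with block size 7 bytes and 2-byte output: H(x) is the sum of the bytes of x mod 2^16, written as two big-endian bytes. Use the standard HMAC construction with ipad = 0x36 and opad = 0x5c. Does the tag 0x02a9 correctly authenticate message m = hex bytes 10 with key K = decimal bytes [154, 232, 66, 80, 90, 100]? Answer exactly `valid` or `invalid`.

Key decimal bytes [154, 232, 66, 80, 90, 100] = 9a e8 42 50 5a 64 is 6 bytes ≤ B = 7; zero-pad to 7 bytes: K' = 9a e8 42 50 5a 64 00.
K' ⊕ ipad = ac de 74 66 6c 52 36; K' ⊕ opad = c6 b4 1e 0c 06 38 5c.
Inner hash: sum = 172+222+116+102+108+82+54+16 = 872 → 03 68.
Outer hash (recomputed tag): sum = 198+180+30+12+6+56+92+3+104 = 681 → 02 a9.
Recomputed tag = 02a9; claimed = 02a9 → match.

valid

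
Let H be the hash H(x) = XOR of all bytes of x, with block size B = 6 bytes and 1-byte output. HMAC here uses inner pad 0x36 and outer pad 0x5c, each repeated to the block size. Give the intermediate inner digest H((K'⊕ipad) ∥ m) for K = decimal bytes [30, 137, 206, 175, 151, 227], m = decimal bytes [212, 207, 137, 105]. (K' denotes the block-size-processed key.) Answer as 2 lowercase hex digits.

79

Key decimal bytes [30, 137, 206, 175, 151, 227] = 1e 89 ce af 97 e3 is exactly B = 6 bytes: K' = 1e 89 ce af 97 e3.
K' ⊕ ipad = 28 bf f8 99 a1 d5.
Inner input = 28 bf f8 99 a1 d5 ∥ d4 cf 89 69.
Inner hash: XOR 28⊕bf⊕f8⊕99⊕a1⊕d5⊕d4⊕cf⊕89⊕69 = 79.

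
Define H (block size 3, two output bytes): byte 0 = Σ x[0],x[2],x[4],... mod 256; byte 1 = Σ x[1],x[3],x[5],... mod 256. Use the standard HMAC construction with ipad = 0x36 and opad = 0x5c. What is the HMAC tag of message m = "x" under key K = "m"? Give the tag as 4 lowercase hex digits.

Key "m" = 6d is 1 byte ≤ B = 3; zero-pad to 3 bytes: K' = 6d 00 00.
K' ⊕ ipad = 5b 36 36.  K' ⊕ opad = 31 5c 5c.
Inner input = (K'⊕ipad) ∥ m = 5b 36 36 ∥ 78.
Inner hash: even-index sum = 145 mod 256 = 145; odd-index sum = 174 mod 256 = 174 → 91 ae.
Outer input = (K'⊕opad) ∥ inner = 31 5c 5c ∥ 91 ae.
Outer hash (tag): even-index sum = 315 mod 256 = 59; odd-index sum = 237 mod 256 = 237 → 3b ed.

3bed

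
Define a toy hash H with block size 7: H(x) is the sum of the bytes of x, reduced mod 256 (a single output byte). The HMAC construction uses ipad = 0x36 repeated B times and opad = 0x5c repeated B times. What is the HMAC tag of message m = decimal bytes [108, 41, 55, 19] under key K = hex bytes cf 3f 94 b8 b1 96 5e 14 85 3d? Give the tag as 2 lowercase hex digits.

Key hex bytes cf 3f 94 b8 b1 96 5e 14 85 3d is 10 bytes > B = 7, so hash it first: H(key) = d5, then zero-pad to 7 bytes: K' = d5 00 00 00 00 00 00.
K' ⊕ ipad = e3 36 36 36 36 36 36.  K' ⊕ opad = 89 5c 5c 5c 5c 5c 5c.
Inner input = (K'⊕ipad) ∥ m = e3 36 36 36 36 36 36 ∥ 6c 29 37 13.
Inner hash: sum = 227+54+54+54+54+54+54+108+41+55+19 = 774; mod 256 = 6 → 06.
Outer input = (K'⊕opad) ∥ inner = 89 5c 5c 5c 5c 5c 5c ∥ 06.
Outer hash (tag): sum = 137+92+92+92+92+92+92+6 = 695; mod 256 = 183 → b7.

b7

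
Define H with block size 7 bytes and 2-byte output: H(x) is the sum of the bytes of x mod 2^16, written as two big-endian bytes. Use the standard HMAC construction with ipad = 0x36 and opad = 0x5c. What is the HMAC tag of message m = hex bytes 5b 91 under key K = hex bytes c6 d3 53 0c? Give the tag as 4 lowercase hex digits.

02a2

Key hex bytes c6 d3 53 0c is 4 bytes ≤ B = 7; zero-pad to 7 bytes: K' = c6 d3 53 0c 00 00 00.
K' ⊕ ipad = f0 e5 65 3a 36 36 36.  K' ⊕ opad = 9a 8f 0f 50 5c 5c 5c.
Inner input = (K'⊕ipad) ∥ m = f0 e5 65 3a 36 36 36 ∥ 5b 91.
Inner hash: sum = 240+229+101+58+54+54+54+91+145 = 1026 → 04 02.
Outer input = (K'⊕opad) ∥ inner = 9a 8f 0f 50 5c 5c 5c ∥ 04 02.
Outer hash (tag): sum = 154+143+15+80+92+92+92+4+2 = 674 → 02 a2.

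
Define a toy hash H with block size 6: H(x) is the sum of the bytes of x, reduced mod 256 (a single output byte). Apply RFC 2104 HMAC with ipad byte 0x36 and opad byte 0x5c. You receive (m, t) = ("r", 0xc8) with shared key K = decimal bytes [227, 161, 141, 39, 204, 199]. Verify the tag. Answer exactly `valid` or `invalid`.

Key decimal bytes [227, 161, 141, 39, 204, 199] = e3 a1 8d 27 cc c7 is exactly B = 6 bytes: K' = e3 a1 8d 27 cc c7.
K' ⊕ ipad = d5 97 bb 11 fa f1; K' ⊕ opad = bf fd d1 7b 90 9b.
Inner hash: sum = 213+151+187+17+250+241+114 = 1173; mod 256 = 149 → 95.
Outer hash (recomputed tag): sum = 191+253+209+123+144+155+149 = 1224; mod 256 = 200 → c8.
Recomputed tag = c8; claimed = c8 → match.

valid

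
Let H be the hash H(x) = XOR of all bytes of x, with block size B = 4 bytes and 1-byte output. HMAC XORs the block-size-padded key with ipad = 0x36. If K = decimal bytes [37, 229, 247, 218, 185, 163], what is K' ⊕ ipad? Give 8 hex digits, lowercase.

Key decimal bytes [37, 229, 247, 218, 185, 163] = 25 e5 f7 da b9 a3 is 6 bytes > B = 4, so hash it first: H(key) = f7, then zero-pad to 4 bytes: K' = f7 00 00 00.
XOR each byte with 0x36: f7⊕36=c1, 00⊕36=36, 00⊕36=36, 00⊕36=36.

c1363636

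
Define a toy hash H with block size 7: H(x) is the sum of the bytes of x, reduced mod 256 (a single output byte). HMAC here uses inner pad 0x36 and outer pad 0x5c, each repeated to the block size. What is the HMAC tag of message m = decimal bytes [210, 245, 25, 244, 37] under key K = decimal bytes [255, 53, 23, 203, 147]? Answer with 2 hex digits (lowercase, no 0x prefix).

69

Key decimal bytes [255, 53, 23, 203, 147] = ff 35 17 cb 93 is 5 bytes ≤ B = 7; zero-pad to 7 bytes: K' = ff 35 17 cb 93 00 00.
K' ⊕ ipad = c9 03 21 fd a5 36 36.  K' ⊕ opad = a3 69 4b 97 cf 5c 5c.
Inner input = (K'⊕ipad) ∥ m = c9 03 21 fd a5 36 36 ∥ d2 f5 19 f4 25.
Inner hash: sum = 201+3+33+253+165+54+54+210+245+25+244+37 = 1524; mod 256 = 244 → f4.
Outer input = (K'⊕opad) ∥ inner = a3 69 4b 97 cf 5c 5c ∥ f4.
Outer hash (tag): sum = 163+105+75+151+207+92+92+244 = 1129; mod 256 = 105 → 69.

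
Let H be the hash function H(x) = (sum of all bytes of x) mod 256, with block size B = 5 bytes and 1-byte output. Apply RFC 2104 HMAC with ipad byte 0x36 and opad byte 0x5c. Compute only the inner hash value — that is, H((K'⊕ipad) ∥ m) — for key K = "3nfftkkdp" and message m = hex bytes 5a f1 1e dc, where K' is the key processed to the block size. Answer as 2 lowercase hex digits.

da

Key "3nfftkkdp" = 33 6e 66 66 74 6b 6b 64 70 is 9 bytes > B = 5, so hash it first: H(key) = 8b, then zero-pad to 5 bytes: K' = 8b 00 00 00 00.
K' ⊕ ipad = bd 36 36 36 36.
Inner input = bd 36 36 36 36 ∥ 5a f1 1e dc.
Inner hash: sum = 189+54+54+54+54+90+241+30+220 = 986; mod 256 = 218 → da.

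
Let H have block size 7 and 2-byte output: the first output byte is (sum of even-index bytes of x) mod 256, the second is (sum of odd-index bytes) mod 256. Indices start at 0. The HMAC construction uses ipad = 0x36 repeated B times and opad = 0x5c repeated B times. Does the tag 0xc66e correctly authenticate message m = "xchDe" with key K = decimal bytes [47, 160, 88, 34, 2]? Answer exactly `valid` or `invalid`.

Key decimal bytes [47, 160, 88, 34, 2] = 2f a0 58 22 02 is 5 bytes ≤ B = 7; zero-pad to 7 bytes: K' = 2f a0 58 22 02 00 00.
K' ⊕ ipad = 19 96 6e 14 34 36 36; K' ⊕ opad = 73 fc 04 7e 5e 5c 5c.
Inner hash: even-index sum = 408 mod 256 = 152; odd-index sum = 549 mod 256 = 37 → 98 25.
Outer hash (recomputed tag): even-index sum = 342 mod 256 = 86; odd-index sum = 622 mod 256 = 110 → 56 6e.
Recomputed tag = 566e; claimed = c66e → mismatch.

invalid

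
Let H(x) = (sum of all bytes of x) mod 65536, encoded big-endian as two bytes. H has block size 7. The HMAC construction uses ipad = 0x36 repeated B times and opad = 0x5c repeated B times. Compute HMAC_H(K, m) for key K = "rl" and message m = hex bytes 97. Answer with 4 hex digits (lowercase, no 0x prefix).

Key "rl" = 72 6c is 2 bytes ≤ B = 7; zero-pad to 7 bytes: K' = 72 6c 00 00 00 00 00.
K' ⊕ ipad = 44 5a 36 36 36 36 36.  K' ⊕ opad = 2e 30 5c 5c 5c 5c 5c.
Inner input = (K'⊕ipad) ∥ m = 44 5a 36 36 36 36 36 ∥ 97.
Inner hash: sum = 68+90+54+54+54+54+54+151 = 579 → 02 43.
Outer input = (K'⊕opad) ∥ inner = 2e 30 5c 5c 5c 5c 5c ∥ 02 43.
Outer hash (tag): sum = 46+48+92+92+92+92+92+2+67 = 623 → 02 6f.

026f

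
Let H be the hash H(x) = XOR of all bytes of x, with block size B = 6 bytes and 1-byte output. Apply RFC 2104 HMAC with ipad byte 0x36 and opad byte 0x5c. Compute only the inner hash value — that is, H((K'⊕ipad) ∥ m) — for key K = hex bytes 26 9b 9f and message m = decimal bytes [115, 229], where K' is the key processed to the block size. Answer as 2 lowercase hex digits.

b4

Key hex bytes 26 9b 9f is 3 bytes ≤ B = 6; zero-pad to 6 bytes: K' = 26 9b 9f 00 00 00.
K' ⊕ ipad = 10 ad a9 36 36 36.
Inner input = 10 ad a9 36 36 36 ∥ 73 e5.
Inner hash: XOR 10⊕ad⊕a9⊕36⊕36⊕36⊕73⊕e5 = b4.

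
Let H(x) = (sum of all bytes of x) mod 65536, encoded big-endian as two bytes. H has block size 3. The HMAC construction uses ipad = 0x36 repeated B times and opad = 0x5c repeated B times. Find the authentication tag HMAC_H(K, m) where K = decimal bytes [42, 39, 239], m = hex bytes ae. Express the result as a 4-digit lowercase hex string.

0259

Key decimal bytes [42, 39, 239] = 2a 27 ef is exactly B = 3 bytes: K' = 2a 27 ef.
K' ⊕ ipad = 1c 11 d9.  K' ⊕ opad = 76 7b b3.
Inner input = (K'⊕ipad) ∥ m = 1c 11 d9 ∥ ae.
Inner hash: sum = 28+17+217+174 = 436 → 01 b4.
Outer input = (K'⊕opad) ∥ inner = 76 7b b3 ∥ 01 b4.
Outer hash (tag): sum = 118+123+179+1+180 = 601 → 02 59.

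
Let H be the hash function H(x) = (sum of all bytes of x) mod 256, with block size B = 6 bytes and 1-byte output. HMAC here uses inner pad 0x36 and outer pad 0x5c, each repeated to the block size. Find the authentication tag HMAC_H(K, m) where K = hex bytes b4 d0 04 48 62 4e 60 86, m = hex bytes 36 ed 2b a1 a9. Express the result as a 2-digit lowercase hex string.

Key hex bytes b4 d0 04 48 62 4e 60 86 is 8 bytes > B = 6, so hash it first: H(key) = 66, then zero-pad to 6 bytes: K' = 66 00 00 00 00 00.
K' ⊕ ipad = 50 36 36 36 36 36.  K' ⊕ opad = 3a 5c 5c 5c 5c 5c.
Inner input = (K'⊕ipad) ∥ m = 50 36 36 36 36 36 ∥ 36 ed 2b a1 a9.
Inner hash: sum = 80+54+54+54+54+54+54+237+43+161+169 = 1014; mod 256 = 246 → f6.
Outer input = (K'⊕opad) ∥ inner = 3a 5c 5c 5c 5c 5c ∥ f6.
Outer hash (tag): sum = 58+92+92+92+92+92+246 = 764; mod 256 = 252 → fc.

fc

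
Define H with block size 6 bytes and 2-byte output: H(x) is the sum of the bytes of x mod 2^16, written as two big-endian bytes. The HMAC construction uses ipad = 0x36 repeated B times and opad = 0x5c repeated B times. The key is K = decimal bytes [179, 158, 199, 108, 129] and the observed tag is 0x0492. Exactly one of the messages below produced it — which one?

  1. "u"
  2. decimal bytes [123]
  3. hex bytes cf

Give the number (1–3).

Key decimal bytes [179, 158, 199, 108, 129] = b3 9e c7 6c 81 is 5 bytes ≤ B = 6; zero-pad to 6 bytes: K' = b3 9e c7 6c 81 00.
K' ⊕ ipad = 85 a8 f1 5a b7 36; K' ⊕ opad = ef c2 9b 30 dd 5c.
m1: inner = H(85 a8 f1 5a b7 36 75) = 03 da; tag = H(ef c2 9b 30 dd 5c 03 da) = 0492 ← matches
m2: inner = H(85 a8 f1 5a b7 36 7b) = 03 e0; tag = H(ef c2 9b 30 dd 5c 03 e0) = 0498
m3: inner = H(85 a8 f1 5a b7 36 cf) = 04 34; tag = H(ef c2 9b 30 dd 5c 04 34) = 03ed

1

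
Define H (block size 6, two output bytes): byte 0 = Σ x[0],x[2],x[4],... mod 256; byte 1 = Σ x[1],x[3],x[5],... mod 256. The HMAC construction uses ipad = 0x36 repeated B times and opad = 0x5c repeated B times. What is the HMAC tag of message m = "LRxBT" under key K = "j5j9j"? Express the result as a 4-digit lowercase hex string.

ce06

Key "j5j9j" = 6a 35 6a 39 6a is 5 bytes ≤ B = 6; zero-pad to 6 bytes: K' = 6a 35 6a 39 6a 00.
K' ⊕ ipad = 5c 03 5c 0f 5c 36.  K' ⊕ opad = 36 69 36 65 36 5c.
Inner input = (K'⊕ipad) ∥ m = 5c 03 5c 0f 5c 36 ∥ 4c 52 78 42 54.
Inner hash: even-index sum = 556 mod 256 = 44; odd-index sum = 220 mod 256 = 220 → 2c dc.
Outer input = (K'⊕opad) ∥ inner = 36 69 36 65 36 5c ∥ 2c dc.
Outer hash (tag): even-index sum = 206 mod 256 = 206; odd-index sum = 518 mod 256 = 6 → ce 06.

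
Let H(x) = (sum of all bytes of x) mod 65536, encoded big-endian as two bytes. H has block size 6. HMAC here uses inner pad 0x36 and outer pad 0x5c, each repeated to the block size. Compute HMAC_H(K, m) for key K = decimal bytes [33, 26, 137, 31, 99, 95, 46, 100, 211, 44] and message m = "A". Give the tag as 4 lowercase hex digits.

Key decimal bytes [33, 26, 137, 31, 99, 95, 46, 100, 211, 44] = 21 1a 89 1f 63 5f 2e 64 d3 2c is 10 bytes > B = 6, so hash it first: H(key) = 03 36, then zero-pad to 6 bytes: K' = 03 36 00 00 00 00.
K' ⊕ ipad = 35 00 36 36 36 36.  K' ⊕ opad = 5f 6a 5c 5c 5c 5c.
Inner input = (K'⊕ipad) ∥ m = 35 00 36 36 36 36 ∥ 41.
Inner hash: sum = 53+0+54+54+54+54+65 = 334 → 01 4e.
Outer input = (K'⊕opad) ∥ inner = 5f 6a 5c 5c 5c 5c ∥ 01 4e.
Outer hash (tag): sum = 95+106+92+92+92+92+1+78 = 648 → 02 88.

0288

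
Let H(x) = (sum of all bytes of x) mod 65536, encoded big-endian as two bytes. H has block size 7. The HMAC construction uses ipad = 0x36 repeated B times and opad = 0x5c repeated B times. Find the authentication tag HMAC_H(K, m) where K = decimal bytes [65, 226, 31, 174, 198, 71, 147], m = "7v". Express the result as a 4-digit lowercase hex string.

0457

Key decimal bytes [65, 226, 31, 174, 198, 71, 147] = 41 e2 1f ae c6 47 93 is exactly B = 7 bytes: K' = 41 e2 1f ae c6 47 93.
K' ⊕ ipad = 77 d4 29 98 f0 71 a5.  K' ⊕ opad = 1d be 43 f2 9a 1b cf.
Inner input = (K'⊕ipad) ∥ m = 77 d4 29 98 f0 71 a5 ∥ 37 76.
Inner hash: sum = 119+212+41+152+240+113+165+55+118 = 1215 → 04 bf.
Outer input = (K'⊕opad) ∥ inner = 1d be 43 f2 9a 1b cf ∥ 04 bf.
Outer hash (tag): sum = 29+190+67+242+154+27+207+4+191 = 1111 → 04 57.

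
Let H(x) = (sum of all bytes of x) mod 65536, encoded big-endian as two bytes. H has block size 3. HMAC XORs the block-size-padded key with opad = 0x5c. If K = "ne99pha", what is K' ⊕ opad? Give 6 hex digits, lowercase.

Key "ne99pha" = 6e 65 39 39 70 68 61 is 7 bytes > B = 3, so hash it first: H(key) = 02 7e, then zero-pad to 3 bytes: K' = 02 7e 00.
XOR each byte with 0x5c: 02⊕5c=5e, 7e⊕5c=22, 00⊕5c=5c.

5e225c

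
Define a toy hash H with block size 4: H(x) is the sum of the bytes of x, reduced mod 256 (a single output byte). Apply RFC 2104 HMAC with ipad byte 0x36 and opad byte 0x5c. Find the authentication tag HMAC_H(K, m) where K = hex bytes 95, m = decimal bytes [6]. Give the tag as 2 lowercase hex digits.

Key hex bytes 95 is 1 byte ≤ B = 4; zero-pad to 4 bytes: K' = 95 00 00 00.
K' ⊕ ipad = a3 36 36 36.  K' ⊕ opad = c9 5c 5c 5c.
Inner input = (K'⊕ipad) ∥ m = a3 36 36 36 ∥ 06.
Inner hash: sum = 163+54+54+54+6 = 331; mod 256 = 75 → 4b.
Outer input = (K'⊕opad) ∥ inner = c9 5c 5c 5c ∥ 4b.
Outer hash (tag): sum = 201+92+92+92+75 = 552; mod 256 = 40 → 28.

28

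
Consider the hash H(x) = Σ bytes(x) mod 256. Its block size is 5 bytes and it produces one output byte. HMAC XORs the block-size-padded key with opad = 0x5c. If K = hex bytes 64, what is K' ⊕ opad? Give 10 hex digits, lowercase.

385c5c5c5c

Key hex bytes 64 is 1 byte ≤ B = 5; zero-pad to 5 bytes: K' = 64 00 00 00 00.
XOR each byte with 0x5c: 64⊕5c=38, 00⊕5c=5c, 00⊕5c=5c, 00⊕5c=5c, 00⊕5c=5c.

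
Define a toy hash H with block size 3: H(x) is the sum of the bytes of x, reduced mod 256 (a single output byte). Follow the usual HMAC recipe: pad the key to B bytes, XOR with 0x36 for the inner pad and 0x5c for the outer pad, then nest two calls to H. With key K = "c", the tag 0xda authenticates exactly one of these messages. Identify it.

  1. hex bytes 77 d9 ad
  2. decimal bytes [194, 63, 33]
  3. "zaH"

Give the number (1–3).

Key "c" = 63 is 1 byte ≤ B = 3; zero-pad to 3 bytes: K' = 63 00 00.
K' ⊕ ipad = 55 36 36; K' ⊕ opad = 3f 5c 5c.
m1: inner = H(55 36 36 77 d9 ad) = be; tag = H(3f 5c 5c be) = b5
m2: inner = H(55 36 36 c2 3f 21) = e3; tag = H(3f 5c 5c e3) = da ← matches
m3: inner = H(55 36 36 7a 61 48) = e4; tag = H(3f 5c 5c e4) = db

2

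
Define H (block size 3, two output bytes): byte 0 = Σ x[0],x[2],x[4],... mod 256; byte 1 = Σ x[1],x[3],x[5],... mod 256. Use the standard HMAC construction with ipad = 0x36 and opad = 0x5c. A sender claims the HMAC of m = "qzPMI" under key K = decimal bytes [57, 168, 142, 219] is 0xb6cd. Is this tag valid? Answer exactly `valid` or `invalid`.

Key decimal bytes [57, 168, 142, 219] = 39 a8 8e db is 4 bytes > B = 3, so hash it first: H(key) = c7 83, then zero-pad to 3 bytes: K' = c7 83 00.
K' ⊕ ipad = f1 b5 36; K' ⊕ opad = 9b df 5c.
Inner hash: even-index sum = 494 mod 256 = 238; odd-index sum = 447 mod 256 = 191 → ee bf.
Outer hash (recomputed tag): even-index sum = 438 mod 256 = 182; odd-index sum = 461 mod 256 = 205 → b6 cd.
Recomputed tag = b6cd; claimed = b6cd → match.

valid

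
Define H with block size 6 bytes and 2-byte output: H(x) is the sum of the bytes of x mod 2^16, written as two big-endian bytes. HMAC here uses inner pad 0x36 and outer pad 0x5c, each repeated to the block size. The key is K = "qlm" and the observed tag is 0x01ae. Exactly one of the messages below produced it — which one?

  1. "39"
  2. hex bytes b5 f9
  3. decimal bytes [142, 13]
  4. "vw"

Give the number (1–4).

Key "qlm" = 71 6c 6d is 3 bytes ≤ B = 6; zero-pad to 6 bytes: K' = 71 6c 6d 00 00 00.
K' ⊕ ipad = 47 5a 5b 36 36 36; K' ⊕ opad = 2d 30 31 5c 5c 5c.
m1: inner = H(47 5a 5b 36 36 36 33 39) = 02 0a; tag = H(2d 30 31 5c 5c 5c 02 0a) = 01ae ← matches
m2: inner = H(47 5a 5b 36 36 36 b5 f9) = 03 4c; tag = H(2d 30 31 5c 5c 5c 03 4c) = 01f1
m3: inner = H(47 5a 5b 36 36 36 8e 0d) = 02 39; tag = H(2d 30 31 5c 5c 5c 02 39) = 01dd
m4: inner = H(47 5a 5b 36 36 36 76 77) = 02 8b; tag = H(2d 30 31 5c 5c 5c 02 8b) = 022f

1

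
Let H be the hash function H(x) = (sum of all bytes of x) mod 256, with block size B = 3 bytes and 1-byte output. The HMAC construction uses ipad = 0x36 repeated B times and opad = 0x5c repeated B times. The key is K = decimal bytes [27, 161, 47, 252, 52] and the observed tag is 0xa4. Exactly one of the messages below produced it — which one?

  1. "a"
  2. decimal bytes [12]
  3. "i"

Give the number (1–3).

2

Key decimal bytes [27, 161, 47, 252, 52] = 1b a1 2f fc 34 is 5 bytes > B = 3, so hash it first: H(key) = 1b, then zero-pad to 3 bytes: K' = 1b 00 00.
K' ⊕ ipad = 2d 36 36; K' ⊕ opad = 47 5c 5c.
m1: inner = H(2d 36 36 61) = fa; tag = H(47 5c 5c fa) = f9
m2: inner = H(2d 36 36 0c) = a5; tag = H(47 5c 5c a5) = a4 ← matches
m3: inner = H(2d 36 36 69) = 02; tag = H(47 5c 5c 02) = 01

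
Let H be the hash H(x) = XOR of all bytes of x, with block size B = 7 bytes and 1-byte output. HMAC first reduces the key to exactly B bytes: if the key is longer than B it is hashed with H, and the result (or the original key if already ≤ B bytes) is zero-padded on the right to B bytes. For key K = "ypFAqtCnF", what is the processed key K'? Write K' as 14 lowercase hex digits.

|K| = 9 > B = 7, so first hash the key.
H(K): XOR 79⊕70⊕46⊕41⊕71⊕74⊕43⊕6e⊕46 = 60.
Zero-pad H(K) = 60 to 7 bytes: K' = 60 00 00 00 00 00 00.

60000000000000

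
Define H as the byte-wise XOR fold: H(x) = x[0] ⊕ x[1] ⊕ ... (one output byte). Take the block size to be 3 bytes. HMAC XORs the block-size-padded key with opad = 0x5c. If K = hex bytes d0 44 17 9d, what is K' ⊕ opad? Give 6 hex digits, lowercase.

Key hex bytes d0 44 17 9d is 4 bytes > B = 3, so hash it first: H(key) = 1e, then zero-pad to 3 bytes: K' = 1e 00 00.
XOR each byte with 0x5c: 1e⊕5c=42, 00⊕5c=5c, 00⊕5c=5c.

425c5c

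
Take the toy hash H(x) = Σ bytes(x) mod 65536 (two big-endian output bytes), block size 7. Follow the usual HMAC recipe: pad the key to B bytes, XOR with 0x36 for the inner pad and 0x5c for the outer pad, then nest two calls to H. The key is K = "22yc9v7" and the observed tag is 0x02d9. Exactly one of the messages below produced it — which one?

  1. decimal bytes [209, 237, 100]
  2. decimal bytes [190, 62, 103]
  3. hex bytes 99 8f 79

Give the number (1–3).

3

Key "22yc9v7" = 32 32 79 63 39 76 37 is exactly B = 7 bytes: K' = 32 32 79 63 39 76 37.
K' ⊕ ipad = 04 04 4f 55 0f 40 01; K' ⊕ opad = 6e 6e 25 3f 65 2a 6b.
m1: inner = H(04 04 4f 55 0f 40 01 d1 ed 64) = 03 1e; tag = H(6e 6e 25 3f 65 2a 6b 03 1e) = 025b
m2: inner = H(04 04 4f 55 0f 40 01 be 3e 67) = 02 5f; tag = H(6e 6e 25 3f 65 2a 6b 02 5f) = 029b
m3: inner = H(04 04 4f 55 0f 40 01 99 8f 79) = 02 9d; tag = H(6e 6e 25 3f 65 2a 6b 02 9d) = 02d9 ← matches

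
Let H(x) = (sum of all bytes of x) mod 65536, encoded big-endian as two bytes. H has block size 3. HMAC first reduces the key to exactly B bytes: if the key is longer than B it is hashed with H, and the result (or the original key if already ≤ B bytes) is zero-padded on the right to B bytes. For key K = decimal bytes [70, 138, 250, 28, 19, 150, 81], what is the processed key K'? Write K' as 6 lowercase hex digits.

02e000

|K| = 7 > B = 3, so first hash the key.
H(K): sum = 70+138+250+28+19+150+81 = 736 → 02 e0.
Zero-pad H(K) = 02 e0 to 3 bytes: K' = 02 e0 00.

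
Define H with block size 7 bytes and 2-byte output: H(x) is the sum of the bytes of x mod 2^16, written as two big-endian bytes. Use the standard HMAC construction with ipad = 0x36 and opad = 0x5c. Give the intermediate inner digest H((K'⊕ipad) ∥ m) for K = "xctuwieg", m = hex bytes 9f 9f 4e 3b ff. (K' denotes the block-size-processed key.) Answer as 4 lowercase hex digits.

Key "xctuwieg" = 78 63 74 75 77 69 65 67 is 8 bytes > B = 7, so hash it first: H(key) = 03 70, then zero-pad to 7 bytes: K' = 03 70 00 00 00 00 00.
K' ⊕ ipad = 35 46 36 36 36 36 36.
Inner input = 35 46 36 36 36 36 36 ∥ 9f 9f 4e 3b ff.
Inner hash: sum = 53+70+54+54+54+54+54+159+159+78+59+255 = 1103 → 04 4f.

044f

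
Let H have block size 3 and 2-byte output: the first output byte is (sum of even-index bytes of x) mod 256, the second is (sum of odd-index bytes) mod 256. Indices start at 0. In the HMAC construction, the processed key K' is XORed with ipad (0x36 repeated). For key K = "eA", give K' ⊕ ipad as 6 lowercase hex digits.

Key "eA" = 65 41 is 2 bytes ≤ B = 3; zero-pad to 3 bytes: K' = 65 41 00.
XOR each byte with 0x36: 65⊕36=53, 41⊕36=77, 00⊕36=36.

537736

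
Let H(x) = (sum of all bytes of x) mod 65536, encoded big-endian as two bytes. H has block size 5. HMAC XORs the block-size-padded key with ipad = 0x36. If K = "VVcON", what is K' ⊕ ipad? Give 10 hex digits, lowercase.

Key "VVcON" = 56 56 63 4f 4e is exactly B = 5 bytes: K' = 56 56 63 4f 4e.
XOR each byte with 0x36: 56⊕36=60, 56⊕36=60, 63⊕36=55, 4f⊕36=79, 4e⊕36=78.

6060557978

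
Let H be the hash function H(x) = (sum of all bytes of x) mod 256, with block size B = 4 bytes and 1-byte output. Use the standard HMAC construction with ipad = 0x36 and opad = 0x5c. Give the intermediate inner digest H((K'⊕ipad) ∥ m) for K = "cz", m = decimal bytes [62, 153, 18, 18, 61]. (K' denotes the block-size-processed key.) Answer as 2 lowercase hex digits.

Key "cz" = 63 7a is 2 bytes ≤ B = 4; zero-pad to 4 bytes: K' = 63 7a 00 00.
K' ⊕ ipad = 55 4c 36 36.
Inner input = 55 4c 36 36 ∥ 3e 99 12 12 3d.
Inner hash: sum = 85+76+54+54+62+153+18+18+61 = 581; mod 256 = 69 → 45.

45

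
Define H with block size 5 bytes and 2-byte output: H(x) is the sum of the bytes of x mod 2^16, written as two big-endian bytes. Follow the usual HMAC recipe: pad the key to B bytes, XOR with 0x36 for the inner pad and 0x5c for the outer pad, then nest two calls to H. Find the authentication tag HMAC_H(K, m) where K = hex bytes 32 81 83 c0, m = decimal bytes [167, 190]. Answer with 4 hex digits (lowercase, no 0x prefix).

Key hex bytes 32 81 83 c0 is 4 bytes ≤ B = 5; zero-pad to 5 bytes: K' = 32 81 83 c0 00.
K' ⊕ ipad = 04 b7 b5 f6 36.  K' ⊕ opad = 6e dd df 9c 5c.
Inner input = (K'⊕ipad) ∥ m = 04 b7 b5 f6 36 ∥ a7 be.
Inner hash: sum = 4+183+181+246+54+167+190 = 1025 → 04 01.
Outer input = (K'⊕opad) ∥ inner = 6e dd df 9c 5c ∥ 04 01.
Outer hash (tag): sum = 110+221+223+156+92+4+1 = 807 → 03 27.

0327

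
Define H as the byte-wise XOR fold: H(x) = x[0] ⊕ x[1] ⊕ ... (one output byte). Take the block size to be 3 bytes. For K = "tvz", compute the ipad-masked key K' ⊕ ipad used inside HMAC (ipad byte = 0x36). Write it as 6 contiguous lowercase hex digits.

42404c

Key "tvz" = 74 76 7a is exactly B = 3 bytes: K' = 74 76 7a.
XOR each byte with 0x36: 74⊕36=42, 76⊕36=40, 7a⊕36=4c.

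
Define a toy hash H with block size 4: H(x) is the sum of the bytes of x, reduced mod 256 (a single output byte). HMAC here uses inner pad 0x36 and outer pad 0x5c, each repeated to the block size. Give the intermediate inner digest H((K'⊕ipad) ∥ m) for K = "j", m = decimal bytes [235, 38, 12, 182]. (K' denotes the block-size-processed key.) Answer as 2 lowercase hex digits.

d1

Key "j" = 6a is 1 byte ≤ B = 4; zero-pad to 4 bytes: K' = 6a 00 00 00.
K' ⊕ ipad = 5c 36 36 36.
Inner input = 5c 36 36 36 ∥ eb 26 0c b6.
Inner hash: sum = 92+54+54+54+235+38+12+182 = 721; mod 256 = 209 → d1.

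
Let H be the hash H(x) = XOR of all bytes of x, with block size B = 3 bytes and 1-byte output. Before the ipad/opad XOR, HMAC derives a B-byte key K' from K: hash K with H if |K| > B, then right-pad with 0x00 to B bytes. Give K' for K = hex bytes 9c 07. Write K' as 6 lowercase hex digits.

Key hex bytes 9c 07 is 2 bytes ≤ B = 3; zero-pad to 3 bytes: K' = 9c 07 00.

9c0700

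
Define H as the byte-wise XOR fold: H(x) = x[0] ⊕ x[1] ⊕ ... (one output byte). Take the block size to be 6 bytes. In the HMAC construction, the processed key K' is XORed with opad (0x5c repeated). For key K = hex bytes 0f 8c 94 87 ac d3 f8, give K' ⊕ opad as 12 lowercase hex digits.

Key hex bytes 0f 8c 94 87 ac d3 f8 is 7 bytes > B = 6, so hash it first: H(key) = 17, then zero-pad to 6 bytes: K' = 17 00 00 00 00 00.
XOR each byte with 0x5c: 17⊕5c=4b, 00⊕5c=5c, 00⊕5c=5c, 00⊕5c=5c, 00⊕5c=5c, 00⊕5c=5c.

4b5c5c5c5c5c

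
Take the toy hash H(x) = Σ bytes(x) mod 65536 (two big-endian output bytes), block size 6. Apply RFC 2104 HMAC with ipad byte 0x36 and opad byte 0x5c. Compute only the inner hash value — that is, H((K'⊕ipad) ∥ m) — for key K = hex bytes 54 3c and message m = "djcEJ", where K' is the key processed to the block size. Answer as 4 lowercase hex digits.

Key hex bytes 54 3c is 2 bytes ≤ B = 6; zero-pad to 6 bytes: K' = 54 3c 00 00 00 00.
K' ⊕ ipad = 62 0a 36 36 36 36.
Inner input = 62 0a 36 36 36 36 ∥ 64 6a 63 45 4a.
Inner hash: sum = 98+10+54+54+54+54+100+106+99+69+74 = 772 → 03 04.

0304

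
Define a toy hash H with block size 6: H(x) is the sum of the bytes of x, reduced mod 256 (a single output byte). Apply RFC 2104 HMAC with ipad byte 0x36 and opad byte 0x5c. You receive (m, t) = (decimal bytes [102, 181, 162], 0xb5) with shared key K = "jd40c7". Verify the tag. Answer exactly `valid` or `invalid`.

valid

Key "jd40c7" = 6a 64 34 30 63 37 is exactly B = 6 bytes: K' = 6a 64 34 30 63 37.
K' ⊕ ipad = 5c 52 02 06 55 01; K' ⊕ opad = 36 38 68 6c 3f 6b.
Inner hash: sum = 92+82+2+6+85+1+102+181+162 = 713; mod 256 = 201 → c9.
Outer hash (recomputed tag): sum = 54+56+104+108+63+107+201 = 693; mod 256 = 181 → b5.
Recomputed tag = b5; claimed = b5 → match.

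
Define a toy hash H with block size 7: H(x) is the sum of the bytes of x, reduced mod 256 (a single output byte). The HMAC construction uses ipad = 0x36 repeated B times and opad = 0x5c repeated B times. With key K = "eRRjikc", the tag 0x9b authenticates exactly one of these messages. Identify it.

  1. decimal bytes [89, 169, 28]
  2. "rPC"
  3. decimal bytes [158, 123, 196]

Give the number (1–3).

Key "eRRjikc" = 65 52 52 6a 69 6b 63 is exactly B = 7 bytes: K' = 65 52 52 6a 69 6b 63.
K' ⊕ ipad = 53 64 64 5c 5f 5d 55; K' ⊕ opad = 39 0e 0e 36 35 37 3f.
m1: inner = H(53 64 64 5c 5f 5d 55 59 a9 1c) = a6; tag = H(39 0e 0e 36 35 37 3f a6) = dc
m2: inner = H(53 64 64 5c 5f 5d 55 72 50 43) = 8d; tag = H(39 0e 0e 36 35 37 3f 8d) = c3
m3: inner = H(53 64 64 5c 5f 5d 55 9e 7b c4) = 65; tag = H(39 0e 0e 36 35 37 3f 65) = 9b ← matches

3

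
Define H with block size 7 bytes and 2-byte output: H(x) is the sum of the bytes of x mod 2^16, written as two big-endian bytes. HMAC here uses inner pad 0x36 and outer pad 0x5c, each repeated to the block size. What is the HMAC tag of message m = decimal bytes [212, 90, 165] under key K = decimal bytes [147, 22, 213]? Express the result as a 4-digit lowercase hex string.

Key decimal bytes [147, 22, 213] = 93 16 d5 is 3 bytes ≤ B = 7; zero-pad to 7 bytes: K' = 93 16 d5 00 00 00 00.
K' ⊕ ipad = a5 20 e3 36 36 36 36.  K' ⊕ opad = cf 4a 89 5c 5c 5c 5c.
Inner input = (K'⊕ipad) ∥ m = a5 20 e3 36 36 36 36 ∥ d4 5a a5.
Inner hash: sum = 165+32+227+54+54+54+54+212+90+165 = 1107 → 04 53.
Outer input = (K'⊕opad) ∥ inner = cf 4a 89 5c 5c 5c 5c ∥ 04 53.
Outer hash (tag): sum = 207+74+137+92+92+92+92+4+83 = 873 → 03 69.

0369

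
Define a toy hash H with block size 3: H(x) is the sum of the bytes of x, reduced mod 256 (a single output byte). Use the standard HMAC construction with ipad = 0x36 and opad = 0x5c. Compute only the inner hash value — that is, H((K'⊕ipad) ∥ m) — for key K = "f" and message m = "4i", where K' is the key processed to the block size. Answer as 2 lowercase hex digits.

59

Key "f" = 66 is 1 byte ≤ B = 3; zero-pad to 3 bytes: K' = 66 00 00.
K' ⊕ ipad = 50 36 36.
Inner input = 50 36 36 ∥ 34 69.
Inner hash: sum = 80+54+54+52+105 = 345; mod 256 = 89 → 59.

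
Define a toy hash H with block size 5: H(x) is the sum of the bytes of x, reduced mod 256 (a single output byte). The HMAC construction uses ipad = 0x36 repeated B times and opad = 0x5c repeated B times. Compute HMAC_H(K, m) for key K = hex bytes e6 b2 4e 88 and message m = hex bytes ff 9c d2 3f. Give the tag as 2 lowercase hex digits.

Key hex bytes e6 b2 4e 88 is 4 bytes ≤ B = 5; zero-pad to 5 bytes: K' = e6 b2 4e 88 00.
K' ⊕ ipad = d0 84 78 be 36.  K' ⊕ opad = ba ee 12 d4 5c.
Inner input = (K'⊕ipad) ∥ m = d0 84 78 be 36 ∥ ff 9c d2 3f.
Inner hash: sum = 208+132+120+190+54+255+156+210+63 = 1388; mod 256 = 108 → 6c.
Outer input = (K'⊕opad) ∥ inner = ba ee 12 d4 5c ∥ 6c.
Outer hash (tag): sum = 186+238+18+212+92+108 = 854; mod 256 = 86 → 56.

56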